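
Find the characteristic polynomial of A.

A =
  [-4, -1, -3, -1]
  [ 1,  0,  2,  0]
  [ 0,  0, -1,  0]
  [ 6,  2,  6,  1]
x^4 + 4*x^3 + 6*x^2 + 4*x + 1

Expanding det(x·I − A) (e.g. by cofactor expansion or by noting that A is similar to its Jordan form J, which has the same characteristic polynomial as A) gives
  χ_A(x) = x^4 + 4*x^3 + 6*x^2 + 4*x + 1
which factors as (x + 1)^4. The eigenvalues (with algebraic multiplicities) are λ = -1 with multiplicity 4.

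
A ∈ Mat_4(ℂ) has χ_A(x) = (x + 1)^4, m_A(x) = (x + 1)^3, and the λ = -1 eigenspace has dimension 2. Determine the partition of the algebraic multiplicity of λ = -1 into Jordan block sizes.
Block sizes for λ = -1: [3, 1]

Step 1 — from the characteristic polynomial, algebraic multiplicity of λ = -1 is 4. From dim ker(A − (-1)·I) = 2, there are exactly 2 Jordan blocks for λ = -1.
Step 2 — from the minimal polynomial, the factor (x + 1)^3 tells us the largest block for λ = -1 has size 3.
Step 3 — with total size 4, 2 blocks, and largest block 3, the block sizes (in nonincreasing order) are [3, 1].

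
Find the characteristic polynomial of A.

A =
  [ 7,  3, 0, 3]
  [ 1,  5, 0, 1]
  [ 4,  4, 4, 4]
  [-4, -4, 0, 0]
x^4 - 16*x^3 + 96*x^2 - 256*x + 256

Expanding det(x·I − A) (e.g. by cofactor expansion or by noting that A is similar to its Jordan form J, which has the same characteristic polynomial as A) gives
  χ_A(x) = x^4 - 16*x^3 + 96*x^2 - 256*x + 256
which factors as (x - 4)^4. The eigenvalues (with algebraic multiplicities) are λ = 4 with multiplicity 4.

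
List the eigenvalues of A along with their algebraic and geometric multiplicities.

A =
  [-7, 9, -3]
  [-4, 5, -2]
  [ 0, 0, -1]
λ = -1: alg = 3, geom = 2

Step 1 — factor the characteristic polynomial to read off the algebraic multiplicities:
  χ_A(x) = (x + 1)^3

Step 2 — compute geometric multiplicities via the rank-nullity identity g(λ) = n − rank(A − λI):
  rank(A − (-1)·I) = 1, so dim ker(A − (-1)·I) = n − 1 = 2

Summary:
  λ = -1: algebraic multiplicity = 3, geometric multiplicity = 2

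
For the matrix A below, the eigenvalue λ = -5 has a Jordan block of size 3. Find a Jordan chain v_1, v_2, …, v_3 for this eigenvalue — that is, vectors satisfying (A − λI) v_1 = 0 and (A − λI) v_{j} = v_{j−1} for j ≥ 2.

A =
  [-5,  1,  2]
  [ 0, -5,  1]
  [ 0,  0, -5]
A Jordan chain for λ = -5 of length 3:
v_1 = (1, 0, 0)ᵀ
v_2 = (2, 1, 0)ᵀ
v_3 = (0, 0, 1)ᵀ

Let N = A − (-5)·I. We want v_3 with N^3 v_3 = 0 but N^2 v_3 ≠ 0; then v_{j-1} := N · v_j for j = 3, …, 2.

Pick v_3 = (0, 0, 1)ᵀ.
Then v_2 = N · v_3 = (2, 1, 0)ᵀ.
Then v_1 = N · v_2 = (1, 0, 0)ᵀ.

Sanity check: (A − (-5)·I) v_1 = (0, 0, 0)ᵀ = 0. ✓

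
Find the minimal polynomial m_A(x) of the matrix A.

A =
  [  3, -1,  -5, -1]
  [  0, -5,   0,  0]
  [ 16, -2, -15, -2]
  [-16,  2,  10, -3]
x^2 + 10*x + 25

The characteristic polynomial is χ_A(x) = (x + 5)^4, so the eigenvalues are known. The minimal polynomial is
  m_A(x) = Π_λ (x − λ)^{k_λ}
where k_λ is the size of the *largest* Jordan block for λ (equivalently, the smallest k with (A − λI)^k v = 0 for every generalised eigenvector v of λ).

  λ = -5: largest Jordan block has size 2, contributing (x + 5)^2

So m_A(x) = (x + 5)^2 = x^2 + 10*x + 25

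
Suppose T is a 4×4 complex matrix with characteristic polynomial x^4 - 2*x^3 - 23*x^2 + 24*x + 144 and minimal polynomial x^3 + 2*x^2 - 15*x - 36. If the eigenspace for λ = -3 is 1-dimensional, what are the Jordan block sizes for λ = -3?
Block sizes for λ = -3: [2]

Step 1 — from the characteristic polynomial, algebraic multiplicity of λ = -3 is 2. From dim ker(T − (-3)·I) = 1, there are exactly 1 Jordan blocks for λ = -3.
Step 2 — from the minimal polynomial, the factor (x + 3)^2 tells us the largest block for λ = -3 has size 2.
Step 3 — with total size 2, 1 blocks, and largest block 2, the block sizes (in nonincreasing order) are [2].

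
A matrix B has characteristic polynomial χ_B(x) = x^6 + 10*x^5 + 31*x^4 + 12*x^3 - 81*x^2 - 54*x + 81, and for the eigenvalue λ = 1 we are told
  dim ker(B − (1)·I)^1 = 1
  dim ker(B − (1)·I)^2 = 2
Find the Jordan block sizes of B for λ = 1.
Block sizes for λ = 1: [2]

From the dimensions of kernels of powers, the number of Jordan blocks of size at least j is d_j − d_{j−1} where d_j = dim ker(N^j) (with d_0 = 0). Computing the differences gives [1, 1].
The number of blocks of size exactly k is (#blocks of size ≥ k) − (#blocks of size ≥ k + 1), so the partition is: 1 block(s) of size 2.
In nonincreasing order the block sizes are [2].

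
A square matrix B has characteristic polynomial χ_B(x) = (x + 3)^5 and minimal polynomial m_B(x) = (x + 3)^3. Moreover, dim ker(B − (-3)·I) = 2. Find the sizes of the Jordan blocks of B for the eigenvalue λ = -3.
Block sizes for λ = -3: [3, 2]

Step 1 — from the characteristic polynomial, algebraic multiplicity of λ = -3 is 5. From dim ker(B − (-3)·I) = 2, there are exactly 2 Jordan blocks for λ = -3.
Step 2 — from the minimal polynomial, the factor (x + 3)^3 tells us the largest block for λ = -3 has size 3.
Step 3 — with total size 5, 2 blocks, and largest block 3, the block sizes (in nonincreasing order) are [3, 2].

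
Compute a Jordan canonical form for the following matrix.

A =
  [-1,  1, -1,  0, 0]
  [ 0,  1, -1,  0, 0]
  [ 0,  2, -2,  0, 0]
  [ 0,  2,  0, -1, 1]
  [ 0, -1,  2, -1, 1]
J_2(-1) ⊕ J_3(0)

The characteristic polynomial is
  det(x·I − A) = x^5 + 2*x^4 + x^3 = x^3*(x + 1)^2

Eigenvalues and multiplicities (the geometric multiplicity of λ is n − rank(A − λI), which equals the number of Jordan blocks for λ):
  λ = -1: algebraic multiplicity = 2, geometric multiplicity = 1
  λ = 0: algebraic multiplicity = 3, geometric multiplicity = 1

Determining the block sizes for each eigenvalue:
  λ = -1: one block (gm = 1), so the single block has size am = 2 → block sizes [2]
  λ = 0: one block (gm = 1), so the single block has size am = 3 → block sizes [3]

Assembling the blocks gives a Jordan form
J =
  [-1,  1, 0, 0, 0]
  [ 0, -1, 0, 0, 0]
  [ 0,  0, 0, 1, 0]
  [ 0,  0, 0, 0, 1]
  [ 0,  0, 0, 0, 0]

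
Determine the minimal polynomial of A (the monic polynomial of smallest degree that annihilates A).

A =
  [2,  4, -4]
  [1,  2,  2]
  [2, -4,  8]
x^2 - 8*x + 16

The characteristic polynomial is χ_A(x) = (x - 4)^3, so the eigenvalues are known. The minimal polynomial is
  m_A(x) = Π_λ (x − λ)^{k_λ}
where k_λ is the size of the *largest* Jordan block for λ (equivalently, the smallest k with (A − λI)^k v = 0 for every generalised eigenvector v of λ).

  λ = 4: largest Jordan block has size 2, contributing (x − 4)^2

So m_A(x) = (x - 4)^2 = x^2 - 8*x + 16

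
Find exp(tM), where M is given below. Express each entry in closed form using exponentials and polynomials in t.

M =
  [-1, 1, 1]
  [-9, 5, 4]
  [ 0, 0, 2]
e^{tM} =
  [-3*t*exp(2*t) + exp(2*t), t*exp(2*t), t^2*exp(2*t)/2 + t*exp(2*t)]
  [-9*t*exp(2*t), 3*t*exp(2*t) + exp(2*t), 3*t^2*exp(2*t)/2 + 4*t*exp(2*t)]
  [0, 0, exp(2*t)]

Strategy: write M = P · J · P⁻¹ where J is a Jordan canonical form, so e^{tM} = P · e^{tJ} · P⁻¹, and e^{tJ} can be computed block-by-block.

M has Jordan form
J =
  [2, 1, 0]
  [0, 2, 1]
  [0, 0, 2]
(up to reordering of blocks).

Per-block formulas:
  For a 3×3 Jordan block J_3(2): exp(t · J_3(2)) = e^(2t)·(I + t·N + (t^2/2)·N^2), where N is the 3×3 nilpotent shift.

After assembling e^{tJ} and conjugating by P, we get:

e^{tM} =
  [-3*t*exp(2*t) + exp(2*t), t*exp(2*t), t^2*exp(2*t)/2 + t*exp(2*t)]
  [-9*t*exp(2*t), 3*t*exp(2*t) + exp(2*t), 3*t^2*exp(2*t)/2 + 4*t*exp(2*t)]
  [0, 0, exp(2*t)]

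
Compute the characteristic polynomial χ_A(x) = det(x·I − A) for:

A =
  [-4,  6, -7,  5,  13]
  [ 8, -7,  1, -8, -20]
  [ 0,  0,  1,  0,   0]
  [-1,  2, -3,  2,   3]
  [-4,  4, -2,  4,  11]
x^5 - 3*x^4 + 2*x^3 + 2*x^2 - 3*x + 1

Expanding det(x·I − A) (e.g. by cofactor expansion or by noting that A is similar to its Jordan form J, which has the same characteristic polynomial as A) gives
  χ_A(x) = x^5 - 3*x^4 + 2*x^3 + 2*x^2 - 3*x + 1
which factors as (x - 1)^4*(x + 1). The eigenvalues (with algebraic multiplicities) are λ = -1 with multiplicity 1, λ = 1 with multiplicity 4.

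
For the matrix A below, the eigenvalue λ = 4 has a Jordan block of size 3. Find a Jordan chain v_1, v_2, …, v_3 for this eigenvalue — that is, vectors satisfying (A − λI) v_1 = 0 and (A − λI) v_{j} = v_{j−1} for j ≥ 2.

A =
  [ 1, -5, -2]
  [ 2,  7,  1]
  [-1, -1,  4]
A Jordan chain for λ = 4 of length 3:
v_1 = (1, -1, 1)ᵀ
v_2 = (-3, 2, -1)ᵀ
v_3 = (1, 0, 0)ᵀ

Let N = A − (4)·I. We want v_3 with N^3 v_3 = 0 but N^2 v_3 ≠ 0; then v_{j-1} := N · v_j for j = 3, …, 2.

Pick v_3 = (1, 0, 0)ᵀ.
Then v_2 = N · v_3 = (-3, 2, -1)ᵀ.
Then v_1 = N · v_2 = (1, -1, 1)ᵀ.

Sanity check: (A − (4)·I) v_1 = (0, 0, 0)ᵀ = 0. ✓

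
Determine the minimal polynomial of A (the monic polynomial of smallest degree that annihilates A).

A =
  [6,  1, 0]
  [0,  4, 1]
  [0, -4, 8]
x^3 - 18*x^2 + 108*x - 216

The characteristic polynomial is χ_A(x) = (x - 6)^3, so the eigenvalues are known. The minimal polynomial is
  m_A(x) = Π_λ (x − λ)^{k_λ}
where k_λ is the size of the *largest* Jordan block for λ (equivalently, the smallest k with (A − λI)^k v = 0 for every generalised eigenvector v of λ).

  λ = 6: largest Jordan block has size 3, contributing (x − 6)^3

So m_A(x) = (x - 6)^3 = x^3 - 18*x^2 + 108*x - 216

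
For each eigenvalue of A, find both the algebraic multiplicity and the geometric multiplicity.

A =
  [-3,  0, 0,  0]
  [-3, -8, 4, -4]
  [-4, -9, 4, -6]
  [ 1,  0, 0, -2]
λ = -3: alg = 1, geom = 1; λ = -2: alg = 3, geom = 2

Step 1 — factor the characteristic polynomial to read off the algebraic multiplicities:
  χ_A(x) = (x + 2)^3*(x + 3)

Step 2 — compute geometric multiplicities via the rank-nullity identity g(λ) = n − rank(A − λI):
  rank(A − (-3)·I) = 3, so dim ker(A − (-3)·I) = n − 3 = 1
  rank(A − (-2)·I) = 2, so dim ker(A − (-2)·I) = n − 2 = 2

Summary:
  λ = -3: algebraic multiplicity = 1, geometric multiplicity = 1
  λ = -2: algebraic multiplicity = 3, geometric multiplicity = 2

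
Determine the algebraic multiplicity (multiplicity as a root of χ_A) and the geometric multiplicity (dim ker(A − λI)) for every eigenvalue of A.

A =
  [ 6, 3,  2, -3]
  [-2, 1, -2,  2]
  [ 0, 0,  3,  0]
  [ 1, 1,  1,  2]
λ = 3: alg = 4, geom = 2

Step 1 — factor the characteristic polynomial to read off the algebraic multiplicities:
  χ_A(x) = (x - 3)^4

Step 2 — compute geometric multiplicities via the rank-nullity identity g(λ) = n − rank(A − λI):
  rank(A − (3)·I) = 2, so dim ker(A − (3)·I) = n − 2 = 2

Summary:
  λ = 3: algebraic multiplicity = 4, geometric multiplicity = 2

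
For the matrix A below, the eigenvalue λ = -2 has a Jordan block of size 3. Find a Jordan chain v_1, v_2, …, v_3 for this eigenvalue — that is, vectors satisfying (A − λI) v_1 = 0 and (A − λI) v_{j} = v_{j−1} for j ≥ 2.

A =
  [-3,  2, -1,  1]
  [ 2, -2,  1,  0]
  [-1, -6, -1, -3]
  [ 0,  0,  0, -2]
A Jordan chain for λ = -2 of length 3:
v_1 = (6, -3, -12, 0)ᵀ
v_2 = (-1, 2, -1, 0)ᵀ
v_3 = (1, 0, 0, 0)ᵀ

Let N = A − (-2)·I. We want v_3 with N^3 v_3 = 0 but N^2 v_3 ≠ 0; then v_{j-1} := N · v_j for j = 3, …, 2.

Pick v_3 = (1, 0, 0, 0)ᵀ.
Then v_2 = N · v_3 = (-1, 2, -1, 0)ᵀ.
Then v_1 = N · v_2 = (6, -3, -12, 0)ᵀ.

Sanity check: (A − (-2)·I) v_1 = (0, 0, 0, 0)ᵀ = 0. ✓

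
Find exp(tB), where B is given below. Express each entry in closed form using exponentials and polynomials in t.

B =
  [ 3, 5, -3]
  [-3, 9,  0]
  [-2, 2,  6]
e^{tB} =
  [-3*t*exp(6*t) + exp(6*t), -3*t^2*exp(6*t) + 5*t*exp(6*t), 9*t^2*exp(6*t)/2 - 3*t*exp(6*t)]
  [-3*t*exp(6*t), -3*t^2*exp(6*t) + 3*t*exp(6*t) + exp(6*t), 9*t^2*exp(6*t)/2]
  [-2*t*exp(6*t), -2*t^2*exp(6*t) + 2*t*exp(6*t), 3*t^2*exp(6*t) + exp(6*t)]

Strategy: write B = P · J · P⁻¹ where J is a Jordan canonical form, so e^{tB} = P · e^{tJ} · P⁻¹, and e^{tJ} can be computed block-by-block.

B has Jordan form
J =
  [6, 1, 0]
  [0, 6, 1]
  [0, 0, 6]
(up to reordering of blocks).

Per-block formulas:
  For a 3×3 Jordan block J_3(6): exp(t · J_3(6)) = e^(6t)·(I + t·N + (t^2/2)·N^2), where N is the 3×3 nilpotent shift.

After assembling e^{tJ} and conjugating by P, we get:

e^{tB} =
  [-3*t*exp(6*t) + exp(6*t), -3*t^2*exp(6*t) + 5*t*exp(6*t), 9*t^2*exp(6*t)/2 - 3*t*exp(6*t)]
  [-3*t*exp(6*t), -3*t^2*exp(6*t) + 3*t*exp(6*t) + exp(6*t), 9*t^2*exp(6*t)/2]
  [-2*t*exp(6*t), -2*t^2*exp(6*t) + 2*t*exp(6*t), 3*t^2*exp(6*t) + exp(6*t)]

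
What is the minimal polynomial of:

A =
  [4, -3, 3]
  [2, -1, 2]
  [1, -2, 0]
x^3 - 3*x^2 + 3*x - 1

The characteristic polynomial is χ_A(x) = (x - 1)^3, so the eigenvalues are known. The minimal polynomial is
  m_A(x) = Π_λ (x − λ)^{k_λ}
where k_λ is the size of the *largest* Jordan block for λ (equivalently, the smallest k with (A − λI)^k v = 0 for every generalised eigenvector v of λ).

  λ = 1: largest Jordan block has size 3, contributing (x − 1)^3

So m_A(x) = (x - 1)^3 = x^3 - 3*x^2 + 3*x - 1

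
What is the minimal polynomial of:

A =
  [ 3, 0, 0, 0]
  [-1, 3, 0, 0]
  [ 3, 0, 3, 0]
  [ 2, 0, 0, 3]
x^2 - 6*x + 9

The characteristic polynomial is χ_A(x) = (x - 3)^4, so the eigenvalues are known. The minimal polynomial is
  m_A(x) = Π_λ (x − λ)^{k_λ}
where k_λ is the size of the *largest* Jordan block for λ (equivalently, the smallest k with (A − λI)^k v = 0 for every generalised eigenvector v of λ).

  λ = 3: largest Jordan block has size 2, contributing (x − 3)^2

So m_A(x) = (x - 3)^2 = x^2 - 6*x + 9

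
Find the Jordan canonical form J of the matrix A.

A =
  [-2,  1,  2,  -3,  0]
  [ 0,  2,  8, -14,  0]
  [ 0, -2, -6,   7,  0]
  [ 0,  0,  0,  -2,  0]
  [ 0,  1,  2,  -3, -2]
J_2(-2) ⊕ J_2(-2) ⊕ J_1(-2)

The characteristic polynomial is
  det(x·I − A) = x^5 + 10*x^4 + 40*x^3 + 80*x^2 + 80*x + 32 = (x + 2)^5

Eigenvalues and multiplicities (the geometric multiplicity of λ is n − rank(A − λI), which equals the number of Jordan blocks for λ):
  λ = -2: algebraic multiplicity = 5, geometric multiplicity = 3

Determining the block sizes for each eigenvalue:
  λ = -2: with am = 5 and gm = 3, the partition is not yet determined (e.g. several partitions of 5 into 3 parts exist). Let N = A − (-2)·I. Computing rank(N^1) = 2, rank(N^2) = 0; the number of blocks of size ≥ j is rank(N^{j−1}) − rank(N^j), giving [3, 2]. So we have 2 block(s) of size 2, 1 block(s) of size 1 → block sizes [2, 2, 1]

Assembling the blocks gives a Jordan form
J =
  [-2,  1,  0,  0,  0]
  [ 0, -2,  0,  0,  0]
  [ 0,  0, -2,  1,  0]
  [ 0,  0,  0, -2,  0]
  [ 0,  0,  0,  0, -2]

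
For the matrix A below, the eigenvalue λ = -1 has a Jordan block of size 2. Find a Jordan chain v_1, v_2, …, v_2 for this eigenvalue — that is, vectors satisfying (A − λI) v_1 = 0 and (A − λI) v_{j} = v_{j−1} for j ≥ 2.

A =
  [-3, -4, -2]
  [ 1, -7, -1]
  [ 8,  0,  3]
A Jordan chain for λ = -1 of length 2:
v_1 = (-8, -4, 16)ᵀ
v_2 = (2, 1, 0)ᵀ

Let N = A − (-1)·I. We want v_2 with N^2 v_2 = 0 but N^1 v_2 ≠ 0; then v_{j-1} := N · v_j for j = 2, …, 2.

Pick v_2 = (2, 1, 0)ᵀ.
Then v_1 = N · v_2 = (-8, -4, 16)ᵀ.

Sanity check: (A − (-1)·I) v_1 = (0, 0, 0)ᵀ = 0. ✓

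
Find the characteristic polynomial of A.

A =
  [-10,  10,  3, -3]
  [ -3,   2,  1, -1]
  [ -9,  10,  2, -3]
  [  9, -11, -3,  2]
x^4 + 4*x^3 + 6*x^2 + 4*x + 1

Expanding det(x·I − A) (e.g. by cofactor expansion or by noting that A is similar to its Jordan form J, which has the same characteristic polynomial as A) gives
  χ_A(x) = x^4 + 4*x^3 + 6*x^2 + 4*x + 1
which factors as (x + 1)^4. The eigenvalues (with algebraic multiplicities) are λ = -1 with multiplicity 4.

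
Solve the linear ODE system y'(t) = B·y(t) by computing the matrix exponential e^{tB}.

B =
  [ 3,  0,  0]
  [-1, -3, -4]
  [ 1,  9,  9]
e^{tB} =
  [exp(3*t), 0, 0]
  [t^2*exp(3*t) - t*exp(3*t), -6*t*exp(3*t) + exp(3*t), -4*t*exp(3*t)]
  [-3*t^2*exp(3*t)/2 + t*exp(3*t), 9*t*exp(3*t), 6*t*exp(3*t) + exp(3*t)]

Strategy: write B = P · J · P⁻¹ where J is a Jordan canonical form, so e^{tB} = P · e^{tJ} · P⁻¹, and e^{tJ} can be computed block-by-block.

B has Jordan form
J =
  [3, 1, 0]
  [0, 3, 1]
  [0, 0, 3]
(up to reordering of blocks).

Per-block formulas:
  For a 3×3 Jordan block J_3(3): exp(t · J_3(3)) = e^(3t)·(I + t·N + (t^2/2)·N^2), where N is the 3×3 nilpotent shift.

After assembling e^{tJ} and conjugating by P, we get:

e^{tB} =
  [exp(3*t), 0, 0]
  [t^2*exp(3*t) - t*exp(3*t), -6*t*exp(3*t) + exp(3*t), -4*t*exp(3*t)]
  [-3*t^2*exp(3*t)/2 + t*exp(3*t), 9*t*exp(3*t), 6*t*exp(3*t) + exp(3*t)]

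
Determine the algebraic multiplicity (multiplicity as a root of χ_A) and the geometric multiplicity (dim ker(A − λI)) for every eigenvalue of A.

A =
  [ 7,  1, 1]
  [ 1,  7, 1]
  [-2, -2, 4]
λ = 6: alg = 3, geom = 2

Step 1 — factor the characteristic polynomial to read off the algebraic multiplicities:
  χ_A(x) = (x - 6)^3

Step 2 — compute geometric multiplicities via the rank-nullity identity g(λ) = n − rank(A − λI):
  rank(A − (6)·I) = 1, so dim ker(A − (6)·I) = n − 1 = 2

Summary:
  λ = 6: algebraic multiplicity = 3, geometric multiplicity = 2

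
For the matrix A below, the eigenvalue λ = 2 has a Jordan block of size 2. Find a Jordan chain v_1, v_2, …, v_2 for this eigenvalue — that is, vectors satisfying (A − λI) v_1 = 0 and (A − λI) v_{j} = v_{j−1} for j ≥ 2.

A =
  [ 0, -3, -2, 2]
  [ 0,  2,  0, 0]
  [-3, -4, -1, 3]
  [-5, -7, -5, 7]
A Jordan chain for λ = 2 of length 2:
v_1 = (-2, 0, -3, -5)ᵀ
v_2 = (1, 0, 0, 0)ᵀ

Let N = A − (2)·I. We want v_2 with N^2 v_2 = 0 but N^1 v_2 ≠ 0; then v_{j-1} := N · v_j for j = 2, …, 2.

Pick v_2 = (1, 0, 0, 0)ᵀ.
Then v_1 = N · v_2 = (-2, 0, -3, -5)ᵀ.

Sanity check: (A − (2)·I) v_1 = (0, 0, 0, 0)ᵀ = 0. ✓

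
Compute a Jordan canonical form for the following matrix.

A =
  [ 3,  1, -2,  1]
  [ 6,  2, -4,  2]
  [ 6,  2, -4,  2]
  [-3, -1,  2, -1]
J_2(0) ⊕ J_1(0) ⊕ J_1(0)

The characteristic polynomial is
  det(x·I − A) = x^4

Eigenvalues and multiplicities (the geometric multiplicity of λ is n − rank(A − λI), which equals the number of Jordan blocks for λ):
  λ = 0: algebraic multiplicity = 4, geometric multiplicity = 3

Determining the block sizes for each eigenvalue:
  λ = 0: 3 blocks summing to 4 forces exactly one block of size 2 and the rest size 1 → block sizes [2, 1, 1]

Assembling the blocks gives a Jordan form
J =
  [0, 1, 0, 0]
  [0, 0, 0, 0]
  [0, 0, 0, 0]
  [0, 0, 0, 0]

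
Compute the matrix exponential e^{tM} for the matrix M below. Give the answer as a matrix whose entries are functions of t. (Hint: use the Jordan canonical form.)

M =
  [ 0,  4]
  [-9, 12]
e^{tM} =
  [-6*t*exp(6*t) + exp(6*t), 4*t*exp(6*t)]
  [-9*t*exp(6*t), 6*t*exp(6*t) + exp(6*t)]

Strategy: write M = P · J · P⁻¹ where J is a Jordan canonical form, so e^{tM} = P · e^{tJ} · P⁻¹, and e^{tJ} can be computed block-by-block.

M has Jordan form
J =
  [6, 1]
  [0, 6]
(up to reordering of blocks).

Per-block formulas:
  For a 2×2 Jordan block J_2(6): exp(t · J_2(6)) = e^(6t)·(I + t·N), where N is the 2×2 nilpotent shift.

After assembling e^{tJ} and conjugating by P, we get:

e^{tM} =
  [-6*t*exp(6*t) + exp(6*t), 4*t*exp(6*t)]
  [-9*t*exp(6*t), 6*t*exp(6*t) + exp(6*t)]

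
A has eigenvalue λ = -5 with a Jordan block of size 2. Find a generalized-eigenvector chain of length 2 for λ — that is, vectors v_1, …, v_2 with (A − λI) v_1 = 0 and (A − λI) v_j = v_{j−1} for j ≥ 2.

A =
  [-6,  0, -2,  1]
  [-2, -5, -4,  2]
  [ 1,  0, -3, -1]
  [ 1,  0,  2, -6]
A Jordan chain for λ = -5 of length 2:
v_1 = (-1, -2, 1, 1)ᵀ
v_2 = (1, 0, 0, 0)ᵀ

Let N = A − (-5)·I. We want v_2 with N^2 v_2 = 0 but N^1 v_2 ≠ 0; then v_{j-1} := N · v_j for j = 2, …, 2.

Pick v_2 = (1, 0, 0, 0)ᵀ.
Then v_1 = N · v_2 = (-1, -2, 1, 1)ᵀ.

Sanity check: (A − (-5)·I) v_1 = (0, 0, 0, 0)ᵀ = 0. ✓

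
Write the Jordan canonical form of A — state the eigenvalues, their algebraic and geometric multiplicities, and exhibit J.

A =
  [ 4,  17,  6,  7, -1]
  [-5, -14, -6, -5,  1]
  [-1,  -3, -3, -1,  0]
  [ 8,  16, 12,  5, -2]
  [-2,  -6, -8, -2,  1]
J_2(-3) ⊕ J_1(-3) ⊕ J_2(1)

The characteristic polynomial is
  det(x·I − A) = x^5 + 7*x^4 + 10*x^3 - 18*x^2 - 27*x + 27 = (x - 1)^2*(x + 3)^3

Eigenvalues and multiplicities (the geometric multiplicity of λ is n − rank(A − λI), which equals the number of Jordan blocks for λ):
  λ = -3: algebraic multiplicity = 3, geometric multiplicity = 2
  λ = 1: algebraic multiplicity = 2, geometric multiplicity = 1

Determining the block sizes for each eigenvalue:
  λ = -3: 2 blocks summing to 3 forces exactly one block of size 2 and the rest size 1 → block sizes [2, 1]
  λ = 1: one block (gm = 1), so the single block has size am = 2 → block sizes [2]

Assembling the blocks gives a Jordan form
J =
  [-3,  1,  0, 0, 0]
  [ 0, -3,  0, 0, 0]
  [ 0,  0, -3, 0, 0]
  [ 0,  0,  0, 1, 1]
  [ 0,  0,  0, 0, 1]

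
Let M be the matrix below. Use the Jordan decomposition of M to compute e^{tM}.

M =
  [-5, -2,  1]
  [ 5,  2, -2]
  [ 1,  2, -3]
e^{tM} =
  [-3*t*exp(-2*t) + exp(-2*t), -2*t*exp(-2*t), t*exp(-2*t)]
  [3*t^2*exp(-2*t)/2 + 5*t*exp(-2*t), t^2*exp(-2*t) + 4*t*exp(-2*t) + exp(-2*t), -t^2*exp(-2*t)/2 - 2*t*exp(-2*t)]
  [3*t^2*exp(-2*t) + t*exp(-2*t), 2*t^2*exp(-2*t) + 2*t*exp(-2*t), -t^2*exp(-2*t) - t*exp(-2*t) + exp(-2*t)]

Strategy: write M = P · J · P⁻¹ where J is a Jordan canonical form, so e^{tM} = P · e^{tJ} · P⁻¹, and e^{tJ} can be computed block-by-block.

M has Jordan form
J =
  [-2,  1,  0]
  [ 0, -2,  1]
  [ 0,  0, -2]
(up to reordering of blocks).

Per-block formulas:
  For a 3×3 Jordan block J_3(-2): exp(t · J_3(-2)) = e^(-2t)·(I + t·N + (t^2/2)·N^2), where N is the 3×3 nilpotent shift.

After assembling e^{tJ} and conjugating by P, we get:

e^{tM} =
  [-3*t*exp(-2*t) + exp(-2*t), -2*t*exp(-2*t), t*exp(-2*t)]
  [3*t^2*exp(-2*t)/2 + 5*t*exp(-2*t), t^2*exp(-2*t) + 4*t*exp(-2*t) + exp(-2*t), -t^2*exp(-2*t)/2 - 2*t*exp(-2*t)]
  [3*t^2*exp(-2*t) + t*exp(-2*t), 2*t^2*exp(-2*t) + 2*t*exp(-2*t), -t^2*exp(-2*t) - t*exp(-2*t) + exp(-2*t)]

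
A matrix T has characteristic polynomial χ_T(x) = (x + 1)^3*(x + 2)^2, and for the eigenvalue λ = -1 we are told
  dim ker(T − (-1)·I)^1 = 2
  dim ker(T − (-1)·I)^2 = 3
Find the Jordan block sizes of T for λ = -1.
Block sizes for λ = -1: [2, 1]

From the dimensions of kernels of powers, the number of Jordan blocks of size at least j is d_j − d_{j−1} where d_j = dim ker(N^j) (with d_0 = 0). Computing the differences gives [2, 1].
The number of blocks of size exactly k is (#blocks of size ≥ k) − (#blocks of size ≥ k + 1), so the partition is: 1 block(s) of size 1, 1 block(s) of size 2.
In nonincreasing order the block sizes are [2, 1].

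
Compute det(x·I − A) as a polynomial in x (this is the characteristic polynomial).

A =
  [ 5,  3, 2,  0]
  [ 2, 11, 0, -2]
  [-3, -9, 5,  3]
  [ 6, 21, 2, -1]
x^4 - 20*x^3 + 150*x^2 - 500*x + 625

Expanding det(x·I − A) (e.g. by cofactor expansion or by noting that A is similar to its Jordan form J, which has the same characteristic polynomial as A) gives
  χ_A(x) = x^4 - 20*x^3 + 150*x^2 - 500*x + 625
which factors as (x - 5)^4. The eigenvalues (with algebraic multiplicities) are λ = 5 with multiplicity 4.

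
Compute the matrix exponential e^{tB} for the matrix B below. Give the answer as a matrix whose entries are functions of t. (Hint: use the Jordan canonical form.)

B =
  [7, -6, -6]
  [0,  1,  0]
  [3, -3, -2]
e^{tB} =
  [2*exp(4*t) - exp(t), -2*exp(4*t) + 2*exp(t), -2*exp(4*t) + 2*exp(t)]
  [0, exp(t), 0]
  [exp(4*t) - exp(t), -exp(4*t) + exp(t), -exp(4*t) + 2*exp(t)]

Strategy: write B = P · J · P⁻¹ where J is a Jordan canonical form, so e^{tB} = P · e^{tJ} · P⁻¹, and e^{tJ} can be computed block-by-block.

B has Jordan form
J =
  [1, 0, 0]
  [0, 1, 0]
  [0, 0, 4]
(up to reordering of blocks).

Per-block formulas:
  For a 1×1 block at λ = 1: exp(t · [1]) = [e^(1t)].
  For a 1×1 block at λ = 4: exp(t · [4]) = [e^(4t)].

After assembling e^{tJ} and conjugating by P, we get:

e^{tB} =
  [2*exp(4*t) - exp(t), -2*exp(4*t) + 2*exp(t), -2*exp(4*t) + 2*exp(t)]
  [0, exp(t), 0]
  [exp(4*t) - exp(t), -exp(4*t) + exp(t), -exp(4*t) + 2*exp(t)]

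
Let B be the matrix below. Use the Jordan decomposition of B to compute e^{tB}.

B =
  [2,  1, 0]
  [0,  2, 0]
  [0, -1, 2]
e^{tB} =
  [exp(2*t), t*exp(2*t), 0]
  [0, exp(2*t), 0]
  [0, -t*exp(2*t), exp(2*t)]

Strategy: write B = P · J · P⁻¹ where J is a Jordan canonical form, so e^{tB} = P · e^{tJ} · P⁻¹, and e^{tJ} can be computed block-by-block.

B has Jordan form
J =
  [2, 1, 0]
  [0, 2, 0]
  [0, 0, 2]
(up to reordering of blocks).

Per-block formulas:
  For a 2×2 Jordan block J_2(2): exp(t · J_2(2)) = e^(2t)·(I + t·N), where N is the 2×2 nilpotent shift.
  For a 1×1 block at λ = 2: exp(t · [2]) = [e^(2t)].

After assembling e^{tJ} and conjugating by P, we get:

e^{tB} =
  [exp(2*t), t*exp(2*t), 0]
  [0, exp(2*t), 0]
  [0, -t*exp(2*t), exp(2*t)]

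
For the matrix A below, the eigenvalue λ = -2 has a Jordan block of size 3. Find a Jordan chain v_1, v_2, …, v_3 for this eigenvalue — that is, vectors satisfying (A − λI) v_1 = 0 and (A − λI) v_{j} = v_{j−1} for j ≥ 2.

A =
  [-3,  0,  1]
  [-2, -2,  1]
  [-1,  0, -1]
A Jordan chain for λ = -2 of length 3:
v_1 = (0, 1, 0)ᵀ
v_2 = (-1, -2, -1)ᵀ
v_3 = (1, 0, 0)ᵀ

Let N = A − (-2)·I. We want v_3 with N^3 v_3 = 0 but N^2 v_3 ≠ 0; then v_{j-1} := N · v_j for j = 3, …, 2.

Pick v_3 = (1, 0, 0)ᵀ.
Then v_2 = N · v_3 = (-1, -2, -1)ᵀ.
Then v_1 = N · v_2 = (0, 1, 0)ᵀ.

Sanity check: (A − (-2)·I) v_1 = (0, 0, 0)ᵀ = 0. ✓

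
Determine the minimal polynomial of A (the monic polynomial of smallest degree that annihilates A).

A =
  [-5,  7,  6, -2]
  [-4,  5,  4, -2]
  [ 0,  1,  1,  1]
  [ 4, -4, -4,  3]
x^2 - 2*x + 1

The characteristic polynomial is χ_A(x) = (x - 1)^4, so the eigenvalues are known. The minimal polynomial is
  m_A(x) = Π_λ (x − λ)^{k_λ}
where k_λ is the size of the *largest* Jordan block for λ (equivalently, the smallest k with (A − λI)^k v = 0 for every generalised eigenvector v of λ).

  λ = 1: largest Jordan block has size 2, contributing (x − 1)^2

So m_A(x) = (x - 1)^2 = x^2 - 2*x + 1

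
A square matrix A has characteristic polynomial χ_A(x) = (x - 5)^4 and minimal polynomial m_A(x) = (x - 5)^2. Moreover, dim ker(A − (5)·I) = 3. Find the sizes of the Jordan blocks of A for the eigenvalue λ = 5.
Block sizes for λ = 5: [2, 1, 1]

Step 1 — from the characteristic polynomial, algebraic multiplicity of λ = 5 is 4. From dim ker(A − (5)·I) = 3, there are exactly 3 Jordan blocks for λ = 5.
Step 2 — from the minimal polynomial, the factor (x − 5)^2 tells us the largest block for λ = 5 has size 2.
Step 3 — with total size 4, 3 blocks, and largest block 2, the block sizes (in nonincreasing order) are [2, 1, 1].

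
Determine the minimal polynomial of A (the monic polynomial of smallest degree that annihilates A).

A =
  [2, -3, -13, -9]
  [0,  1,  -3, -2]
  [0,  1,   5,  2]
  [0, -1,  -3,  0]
x^3 - 6*x^2 + 12*x - 8

The characteristic polynomial is χ_A(x) = (x - 2)^4, so the eigenvalues are known. The minimal polynomial is
  m_A(x) = Π_λ (x − λ)^{k_λ}
where k_λ is the size of the *largest* Jordan block for λ (equivalently, the smallest k with (A − λI)^k v = 0 for every generalised eigenvector v of λ).

  λ = 2: largest Jordan block has size 3, contributing (x − 2)^3

So m_A(x) = (x - 2)^3 = x^3 - 6*x^2 + 12*x - 8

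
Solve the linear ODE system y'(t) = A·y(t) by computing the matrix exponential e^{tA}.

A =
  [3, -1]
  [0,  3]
e^{tA} =
  [exp(3*t), -t*exp(3*t)]
  [0, exp(3*t)]

Strategy: write A = P · J · P⁻¹ where J is a Jordan canonical form, so e^{tA} = P · e^{tJ} · P⁻¹, and e^{tJ} can be computed block-by-block.

A has Jordan form
J =
  [3, 1]
  [0, 3]
(up to reordering of blocks).

Per-block formulas:
  For a 2×2 Jordan block J_2(3): exp(t · J_2(3)) = e^(3t)·(I + t·N), where N is the 2×2 nilpotent shift.

After assembling e^{tJ} and conjugating by P, we get:

e^{tA} =
  [exp(3*t), -t*exp(3*t)]
  [0, exp(3*t)]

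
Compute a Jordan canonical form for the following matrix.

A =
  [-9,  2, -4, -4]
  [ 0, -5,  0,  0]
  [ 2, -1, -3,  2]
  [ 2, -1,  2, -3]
J_2(-5) ⊕ J_1(-5) ⊕ J_1(-5)

The characteristic polynomial is
  det(x·I − A) = x^4 + 20*x^3 + 150*x^2 + 500*x + 625 = (x + 5)^4

Eigenvalues and multiplicities (the geometric multiplicity of λ is n − rank(A − λI), which equals the number of Jordan blocks for λ):
  λ = -5: algebraic multiplicity = 4, geometric multiplicity = 3

Determining the block sizes for each eigenvalue:
  λ = -5: 3 blocks summing to 4 forces exactly one block of size 2 and the rest size 1 → block sizes [2, 1, 1]

Assembling the blocks gives a Jordan form
J =
  [-5,  1,  0,  0]
  [ 0, -5,  0,  0]
  [ 0,  0, -5,  0]
  [ 0,  0,  0, -5]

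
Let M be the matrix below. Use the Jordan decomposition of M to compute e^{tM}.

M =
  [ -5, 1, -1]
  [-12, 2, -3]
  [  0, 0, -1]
e^{tM} =
  [-3*exp(-t) + 4*exp(-2*t), exp(-t) - exp(-2*t), -exp(-t) + exp(-2*t)]
  [-12*exp(-t) + 12*exp(-2*t), 4*exp(-t) - 3*exp(-2*t), -3*exp(-t) + 3*exp(-2*t)]
  [0, 0, exp(-t)]

Strategy: write M = P · J · P⁻¹ where J is a Jordan canonical form, so e^{tM} = P · e^{tJ} · P⁻¹, and e^{tJ} can be computed block-by-block.

M has Jordan form
J =
  [-2,  0,  0]
  [ 0, -1,  0]
  [ 0,  0, -1]
(up to reordering of blocks).

Per-block formulas:
  For a 1×1 block at λ = -1: exp(t · [-1]) = [e^(-1t)].
  For a 1×1 block at λ = -2: exp(t · [-2]) = [e^(-2t)].

After assembling e^{tJ} and conjugating by P, we get:

e^{tM} =
  [-3*exp(-t) + 4*exp(-2*t), exp(-t) - exp(-2*t), -exp(-t) + exp(-2*t)]
  [-12*exp(-t) + 12*exp(-2*t), 4*exp(-t) - 3*exp(-2*t), -3*exp(-t) + 3*exp(-2*t)]
  [0, 0, exp(-t)]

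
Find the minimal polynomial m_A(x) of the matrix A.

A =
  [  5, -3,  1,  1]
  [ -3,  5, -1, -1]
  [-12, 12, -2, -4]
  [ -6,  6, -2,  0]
x^2 - 4*x + 4

The characteristic polynomial is χ_A(x) = (x - 2)^4, so the eigenvalues are known. The minimal polynomial is
  m_A(x) = Π_λ (x − λ)^{k_λ}
where k_λ is the size of the *largest* Jordan block for λ (equivalently, the smallest k with (A − λI)^k v = 0 for every generalised eigenvector v of λ).

  λ = 2: largest Jordan block has size 2, contributing (x − 2)^2

So m_A(x) = (x - 2)^2 = x^2 - 4*x + 4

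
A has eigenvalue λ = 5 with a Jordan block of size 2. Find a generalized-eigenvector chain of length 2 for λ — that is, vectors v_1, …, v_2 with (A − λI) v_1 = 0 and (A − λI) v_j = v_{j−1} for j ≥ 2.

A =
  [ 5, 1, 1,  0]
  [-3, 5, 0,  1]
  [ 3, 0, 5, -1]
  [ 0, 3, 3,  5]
A Jordan chain for λ = 5 of length 2:
v_1 = (0, -3, 3, 0)ᵀ
v_2 = (1, 0, 0, 0)ᵀ

Let N = A − (5)·I. We want v_2 with N^2 v_2 = 0 but N^1 v_2 ≠ 0; then v_{j-1} := N · v_j for j = 2, …, 2.

Pick v_2 = (1, 0, 0, 0)ᵀ.
Then v_1 = N · v_2 = (0, -3, 3, 0)ᵀ.

Sanity check: (A − (5)·I) v_1 = (0, 0, 0, 0)ᵀ = 0. ✓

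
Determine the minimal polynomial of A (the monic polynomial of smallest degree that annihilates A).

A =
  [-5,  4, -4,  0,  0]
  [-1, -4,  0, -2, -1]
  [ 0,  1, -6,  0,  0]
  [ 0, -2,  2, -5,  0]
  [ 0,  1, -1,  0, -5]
x^3 + 15*x^2 + 75*x + 125

The characteristic polynomial is χ_A(x) = (x + 5)^5, so the eigenvalues are known. The minimal polynomial is
  m_A(x) = Π_λ (x − λ)^{k_λ}
where k_λ is the size of the *largest* Jordan block for λ (equivalently, the smallest k with (A − λI)^k v = 0 for every generalised eigenvector v of λ).

  λ = -5: largest Jordan block has size 3, contributing (x + 5)^3

So m_A(x) = (x + 5)^3 = x^3 + 15*x^2 + 75*x + 125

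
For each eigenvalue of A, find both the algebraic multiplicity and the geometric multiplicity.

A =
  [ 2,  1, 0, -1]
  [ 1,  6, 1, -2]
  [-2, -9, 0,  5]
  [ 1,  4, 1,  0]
λ = 2: alg = 4, geom = 2

Step 1 — factor the characteristic polynomial to read off the algebraic multiplicities:
  χ_A(x) = (x - 2)^4

Step 2 — compute geometric multiplicities via the rank-nullity identity g(λ) = n − rank(A − λI):
  rank(A − (2)·I) = 2, so dim ker(A − (2)·I) = n − 2 = 2

Summary:
  λ = 2: algebraic multiplicity = 4, geometric multiplicity = 2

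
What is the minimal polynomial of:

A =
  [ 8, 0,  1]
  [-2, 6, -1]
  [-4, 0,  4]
x^2 - 12*x + 36

The characteristic polynomial is χ_A(x) = (x - 6)^3, so the eigenvalues are known. The minimal polynomial is
  m_A(x) = Π_λ (x − λ)^{k_λ}
where k_λ is the size of the *largest* Jordan block for λ (equivalently, the smallest k with (A − λI)^k v = 0 for every generalised eigenvector v of λ).

  λ = 6: largest Jordan block has size 2, contributing (x − 6)^2

So m_A(x) = (x - 6)^2 = x^2 - 12*x + 36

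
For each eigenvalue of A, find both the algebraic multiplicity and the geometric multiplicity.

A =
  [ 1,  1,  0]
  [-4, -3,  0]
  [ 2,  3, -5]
λ = -5: alg = 1, geom = 1; λ = -1: alg = 2, geom = 1

Step 1 — factor the characteristic polynomial to read off the algebraic multiplicities:
  χ_A(x) = (x + 1)^2*(x + 5)

Step 2 — compute geometric multiplicities via the rank-nullity identity g(λ) = n − rank(A − λI):
  rank(A − (-5)·I) = 2, so dim ker(A − (-5)·I) = n − 2 = 1
  rank(A − (-1)·I) = 2, so dim ker(A − (-1)·I) = n − 2 = 1

Summary:
  λ = -5: algebraic multiplicity = 1, geometric multiplicity = 1
  λ = -1: algebraic multiplicity = 2, geometric multiplicity = 1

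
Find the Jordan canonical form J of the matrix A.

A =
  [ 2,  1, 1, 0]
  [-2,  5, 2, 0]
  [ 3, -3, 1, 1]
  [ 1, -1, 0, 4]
J_3(3) ⊕ J_1(3)

The characteristic polynomial is
  det(x·I − A) = x^4 - 12*x^3 + 54*x^2 - 108*x + 81 = (x - 3)^4

Eigenvalues and multiplicities (the geometric multiplicity of λ is n − rank(A − λI), which equals the number of Jordan blocks for λ):
  λ = 3: algebraic multiplicity = 4, geometric multiplicity = 2

Determining the block sizes for each eigenvalue:
  λ = 3: with am = 4 and gm = 2, the partition is not yet determined (e.g. several partitions of 4 into 2 parts exist). Let N = A − (3)·I. Computing rank(N^1) = 2, rank(N^2) = 1, rank(N^3) = 0; the number of blocks of size ≥ j is rank(N^{j−1}) − rank(N^j), giving [2, 1, 1]. So we have 1 block(s) of size 3, 1 block(s) of size 1 → block sizes [3, 1]

Assembling the blocks gives a Jordan form
J =
  [3, 1, 0, 0]
  [0, 3, 1, 0]
  [0, 0, 3, 0]
  [0, 0, 0, 3]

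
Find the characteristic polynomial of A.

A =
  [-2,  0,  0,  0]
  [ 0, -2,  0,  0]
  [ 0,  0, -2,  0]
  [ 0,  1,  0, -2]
x^4 + 8*x^3 + 24*x^2 + 32*x + 16

Expanding det(x·I − A) (e.g. by cofactor expansion or by noting that A is similar to its Jordan form J, which has the same characteristic polynomial as A) gives
  χ_A(x) = x^4 + 8*x^3 + 24*x^2 + 32*x + 16
which factors as (x + 2)^4. The eigenvalues (with algebraic multiplicities) are λ = -2 with multiplicity 4.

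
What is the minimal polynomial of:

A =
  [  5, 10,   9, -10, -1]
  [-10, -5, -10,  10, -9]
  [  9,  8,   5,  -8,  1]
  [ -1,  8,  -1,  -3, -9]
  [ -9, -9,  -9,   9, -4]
x^4 - 2*x^3 - 39*x^2 + 40*x + 400

The characteristic polynomial is χ_A(x) = (x - 5)^2*(x + 4)^3, so the eigenvalues are known. The minimal polynomial is
  m_A(x) = Π_λ (x − λ)^{k_λ}
where k_λ is the size of the *largest* Jordan block for λ (equivalently, the smallest k with (A − λI)^k v = 0 for every generalised eigenvector v of λ).

  λ = -4: largest Jordan block has size 2, contributing (x + 4)^2
  λ = 5: largest Jordan block has size 2, contributing (x − 5)^2

So m_A(x) = (x - 5)^2*(x + 4)^2 = x^4 - 2*x^3 - 39*x^2 + 40*x + 400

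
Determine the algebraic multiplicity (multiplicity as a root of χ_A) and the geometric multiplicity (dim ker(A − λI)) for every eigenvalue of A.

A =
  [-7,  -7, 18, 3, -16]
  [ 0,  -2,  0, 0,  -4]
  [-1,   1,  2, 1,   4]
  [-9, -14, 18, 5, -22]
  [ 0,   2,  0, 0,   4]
λ = -4: alg = 1, geom = 1; λ = 0: alg = 1, geom = 1; λ = 2: alg = 3, geom = 1

Step 1 — factor the characteristic polynomial to read off the algebraic multiplicities:
  χ_A(x) = x*(x - 2)^3*(x + 4)

Step 2 — compute geometric multiplicities via the rank-nullity identity g(λ) = n − rank(A − λI):
  rank(A − (-4)·I) = 4, so dim ker(A − (-4)·I) = n − 4 = 1
  rank(A − (0)·I) = 4, so dim ker(A − (0)·I) = n − 4 = 1
  rank(A − (2)·I) = 4, so dim ker(A − (2)·I) = n − 4 = 1

Summary:
  λ = -4: algebraic multiplicity = 1, geometric multiplicity = 1
  λ = 0: algebraic multiplicity = 1, geometric multiplicity = 1
  λ = 2: algebraic multiplicity = 3, geometric multiplicity = 1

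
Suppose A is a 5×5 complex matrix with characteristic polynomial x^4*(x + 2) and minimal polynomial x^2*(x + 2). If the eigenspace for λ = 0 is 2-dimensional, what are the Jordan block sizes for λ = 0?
Block sizes for λ = 0: [2, 2]

Step 1 — from the characteristic polynomial, algebraic multiplicity of λ = 0 is 4. From dim ker(A − (0)·I) = 2, there are exactly 2 Jordan blocks for λ = 0.
Step 2 — from the minimal polynomial, the factor (x − 0)^2 tells us the largest block for λ = 0 has size 2.
Step 3 — with total size 4, 2 blocks, and largest block 2, the block sizes (in nonincreasing order) are [2, 2].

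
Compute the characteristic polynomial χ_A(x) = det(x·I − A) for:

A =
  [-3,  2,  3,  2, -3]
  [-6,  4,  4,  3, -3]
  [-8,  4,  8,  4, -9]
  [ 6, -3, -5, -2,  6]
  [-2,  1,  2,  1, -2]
x^5 - 5*x^4 + 10*x^3 - 10*x^2 + 5*x - 1

Expanding det(x·I − A) (e.g. by cofactor expansion or by noting that A is similar to its Jordan form J, which has the same characteristic polynomial as A) gives
  χ_A(x) = x^5 - 5*x^4 + 10*x^3 - 10*x^2 + 5*x - 1
which factors as (x - 1)^5. The eigenvalues (with algebraic multiplicities) are λ = 1 with multiplicity 5.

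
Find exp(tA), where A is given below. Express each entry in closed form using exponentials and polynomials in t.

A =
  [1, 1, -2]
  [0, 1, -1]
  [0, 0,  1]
e^{tA} =
  [exp(t), t*exp(t), -t^2*exp(t)/2 - 2*t*exp(t)]
  [0, exp(t), -t*exp(t)]
  [0, 0, exp(t)]

Strategy: write A = P · J · P⁻¹ where J is a Jordan canonical form, so e^{tA} = P · e^{tJ} · P⁻¹, and e^{tJ} can be computed block-by-block.

A has Jordan form
J =
  [1, 1, 0]
  [0, 1, 1]
  [0, 0, 1]
(up to reordering of blocks).

Per-block formulas:
  For a 3×3 Jordan block J_3(1): exp(t · J_3(1)) = e^(1t)·(I + t·N + (t^2/2)·N^2), where N is the 3×3 nilpotent shift.

After assembling e^{tJ} and conjugating by P, we get:

e^{tA} =
  [exp(t), t*exp(t), -t^2*exp(t)/2 - 2*t*exp(t)]
  [0, exp(t), -t*exp(t)]
  [0, 0, exp(t)]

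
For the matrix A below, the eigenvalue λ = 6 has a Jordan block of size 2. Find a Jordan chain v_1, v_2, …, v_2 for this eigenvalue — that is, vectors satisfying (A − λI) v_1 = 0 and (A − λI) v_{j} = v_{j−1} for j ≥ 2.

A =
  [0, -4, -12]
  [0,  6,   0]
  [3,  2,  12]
A Jordan chain for λ = 6 of length 2:
v_1 = (-6, 0, 3)ᵀ
v_2 = (1, 0, 0)ᵀ

Let N = A − (6)·I. We want v_2 with N^2 v_2 = 0 but N^1 v_2 ≠ 0; then v_{j-1} := N · v_j for j = 2, …, 2.

Pick v_2 = (1, 0, 0)ᵀ.
Then v_1 = N · v_2 = (-6, 0, 3)ᵀ.

Sanity check: (A − (6)·I) v_1 = (0, 0, 0)ᵀ = 0. ✓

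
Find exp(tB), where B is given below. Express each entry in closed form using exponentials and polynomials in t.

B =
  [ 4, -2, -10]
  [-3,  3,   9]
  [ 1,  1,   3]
e^{tB} =
  [2*t*exp(2*t) + exp(2*t), 2*t*exp(2*t) - exp(6*t) + exp(2*t), 2*t*exp(2*t) - 3*exp(6*t) + 3*exp(2*t)]
  [-3*t*exp(2*t), -3*t*exp(2*t) + exp(6*t), -3*t*exp(2*t) + 3*exp(6*t) - 3*exp(2*t)]
  [t*exp(2*t), t*exp(2*t), t*exp(2*t) + exp(2*t)]

Strategy: write B = P · J · P⁻¹ where J is a Jordan canonical form, so e^{tB} = P · e^{tJ} · P⁻¹, and e^{tJ} can be computed block-by-block.

B has Jordan form
J =
  [2, 1, 0]
  [0, 2, 0]
  [0, 0, 6]
(up to reordering of blocks).

Per-block formulas:
  For a 1×1 block at λ = 6: exp(t · [6]) = [e^(6t)].
  For a 2×2 Jordan block J_2(2): exp(t · J_2(2)) = e^(2t)·(I + t·N), where N is the 2×2 nilpotent shift.

After assembling e^{tJ} and conjugating by P, we get:

e^{tB} =
  [2*t*exp(2*t) + exp(2*t), 2*t*exp(2*t) - exp(6*t) + exp(2*t), 2*t*exp(2*t) - 3*exp(6*t) + 3*exp(2*t)]
  [-3*t*exp(2*t), -3*t*exp(2*t) + exp(6*t), -3*t*exp(2*t) + 3*exp(6*t) - 3*exp(2*t)]
  [t*exp(2*t), t*exp(2*t), t*exp(2*t) + exp(2*t)]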